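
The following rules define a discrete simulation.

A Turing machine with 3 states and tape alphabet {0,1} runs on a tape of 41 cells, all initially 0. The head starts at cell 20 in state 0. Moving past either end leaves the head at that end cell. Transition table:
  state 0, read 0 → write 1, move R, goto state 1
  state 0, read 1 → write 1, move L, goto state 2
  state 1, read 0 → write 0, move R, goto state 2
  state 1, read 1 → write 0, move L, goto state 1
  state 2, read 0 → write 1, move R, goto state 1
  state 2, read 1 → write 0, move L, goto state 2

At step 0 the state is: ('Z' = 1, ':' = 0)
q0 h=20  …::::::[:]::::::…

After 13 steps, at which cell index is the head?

step 0: q0 h=20  …::::::[:]::::::…
step 1: q1 h=21  …:::::Z[:]::::::…
step 2: q2 h=22  …::::Z:[:]::::::…
step 3: q1 h=23  …:::Z:Z[:]::::::…
step 4: q2 h=24  …::Z:Z:[:]::::::…
step 5: q1 h=25  …:Z:Z:Z[:]::::::…
step 6: q2 h=26  …Z:Z:Z:[:]::::::…
step 7: q1 h=27  …:Z:Z:Z[:]::::::…
step 8: q2 h=28  …Z:Z:Z:[:]::::::…
step 9: q1 h=29  …:Z:Z:Z[:]::::::…
step 10: q2 h=30  …Z:Z:Z:[:]::::::…
step 11: q1 h=31  …:Z:Z:Z[:]::::::…
step 12: q2 h=32  …Z:Z:Z:[:]::::::…
step 13: q1 h=33  …:Z:Z:Z[:]::::::…

33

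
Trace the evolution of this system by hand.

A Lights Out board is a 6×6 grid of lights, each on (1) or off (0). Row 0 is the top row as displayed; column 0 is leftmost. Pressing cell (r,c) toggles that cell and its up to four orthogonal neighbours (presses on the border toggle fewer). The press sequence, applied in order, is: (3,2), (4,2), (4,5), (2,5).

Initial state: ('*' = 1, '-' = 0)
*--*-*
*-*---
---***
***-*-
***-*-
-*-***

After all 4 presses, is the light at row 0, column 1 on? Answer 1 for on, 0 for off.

0

step 0: *--*-*
*-*---
---***
***-*-
***-*-
-*-***
step 1: *--*-*
*-*---
--****
*--**-
**--*-
-*-***
step 2: *--*-*
*-*---
--****
*-***-
*-***-
-*****
step 3: *--*-*
*-*---
--****
*-****
*-**-*
-****-
step 4: *--*-*
*-*--*
--**--
*-***-
*-**-*
-****-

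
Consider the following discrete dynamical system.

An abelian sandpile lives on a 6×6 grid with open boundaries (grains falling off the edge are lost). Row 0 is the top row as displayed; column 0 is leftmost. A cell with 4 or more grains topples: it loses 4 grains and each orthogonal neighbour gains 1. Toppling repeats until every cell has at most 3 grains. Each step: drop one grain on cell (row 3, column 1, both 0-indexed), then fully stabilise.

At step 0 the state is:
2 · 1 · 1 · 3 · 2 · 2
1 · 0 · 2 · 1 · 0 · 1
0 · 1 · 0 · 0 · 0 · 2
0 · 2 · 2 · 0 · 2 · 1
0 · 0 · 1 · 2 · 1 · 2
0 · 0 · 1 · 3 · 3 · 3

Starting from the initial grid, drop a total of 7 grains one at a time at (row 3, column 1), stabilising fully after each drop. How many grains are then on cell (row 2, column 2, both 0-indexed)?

t=0: 2 · 1 · 1 · 3 · 2 · 2
1 · 0 · 2 · 1 · 0 · 1
0 · 1 · 0 · 0 · 0 · 2
0 · 2 · 2 · 0 · 2 · 1
0 · 0 · 1 · 2 · 1 · 2
0 · 0 · 1 · 3 · 3 · 3
t=1: 2 · 1 · 1 · 3 · 2 · 2
1 · 0 · 2 · 1 · 0 · 1
0 · 1 · 0 · 0 · 0 · 2
0 · 3 · 2 · 0 · 2 · 1
0 · 0 · 1 · 2 · 1 · 2
0 · 0 · 1 · 3 · 3 · 3
t=2: 2 · 1 · 1 · 3 · 2 · 2
1 · 0 · 2 · 1 · 0 · 1
0 · 2 · 0 · 0 · 0 · 2
1 · 0 · 3 · 0 · 2 · 1
0 · 1 · 1 · 2 · 1 · 2
0 · 0 · 1 · 3 · 3 · 3
t=3: 2 · 1 · 1 · 3 · 2 · 2
1 · 0 · 2 · 1 · 0 · 1
0 · 2 · 0 · 0 · 0 · 2
1 · 1 · 3 · 0 · 2 · 1
0 · 1 · 1 · 2 · 1 · 2
0 · 0 · 1 · 3 · 3 · 3
t=4: 2 · 1 · 1 · 3 · 2 · 2
1 · 0 · 2 · 1 · 0 · 1
0 · 2 · 0 · 0 · 0 · 2
1 · 2 · 3 · 0 · 2 · 1
0 · 1 · 1 · 2 · 1 · 2
0 · 0 · 1 · 3 · 3 · 3
t=5: 2 · 1 · 1 · 3 · 2 · 2
1 · 0 · 2 · 1 · 0 · 1
0 · 2 · 0 · 0 · 0 · 2
1 · 3 · 3 · 0 · 2 · 1
0 · 1 · 1 · 2 · 1 · 2
0 · 0 · 1 · 3 · 3 · 3
t=6: 2 · 1 · 1 · 3 · 2 · 2
1 · 0 · 2 · 1 · 0 · 1
0 · 3 · 1 · 0 · 0 · 2
2 · 1 · 0 · 1 · 2 · 1
0 · 2 · 2 · 2 · 1 · 2
0 · 0 · 1 · 3 · 3 · 3
t=7: 2 · 1 · 1 · 3 · 2 · 2
1 · 0 · 2 · 1 · 0 · 1
0 · 3 · 1 · 0 · 0 · 2
2 · 2 · 0 · 1 · 2 · 1
0 · 2 · 2 · 2 · 1 · 2
0 · 0 · 1 · 3 · 3 · 3

1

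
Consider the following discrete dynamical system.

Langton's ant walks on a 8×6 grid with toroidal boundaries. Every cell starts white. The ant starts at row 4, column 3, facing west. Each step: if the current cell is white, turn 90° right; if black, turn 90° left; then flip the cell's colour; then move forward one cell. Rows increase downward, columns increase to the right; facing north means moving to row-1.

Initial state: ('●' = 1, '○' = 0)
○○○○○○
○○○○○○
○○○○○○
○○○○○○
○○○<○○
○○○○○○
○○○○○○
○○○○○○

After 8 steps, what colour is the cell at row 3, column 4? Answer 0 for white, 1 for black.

0) ○○○○○○
○○○○○○
○○○○○○
○○○○○○
○○○<○○
○○○○○○
○○○○○○
○○○○○○
1) ○○○○○○
○○○○○○
○○○○○○
○○○^○○
○○○●○○
○○○○○○
○○○○○○
○○○○○○
2) ○○○○○○
○○○○○○
○○○○○○
○○○●>○
○○○●○○
○○○○○○
○○○○○○
○○○○○○
3) ○○○○○○
○○○○○○
○○○○○○
○○○●●○
○○○●v○
○○○○○○
○○○○○○
○○○○○○
4) ○○○○○○
○○○○○○
○○○○○○
○○○●●○
○○○<●○
○○○○○○
○○○○○○
○○○○○○
5) ○○○○○○
○○○○○○
○○○○○○
○○○●●○
○○○○●○
○○○v○○
○○○○○○
○○○○○○
6) ○○○○○○
○○○○○○
○○○○○○
○○○●●○
○○○○●○
○○<●○○
○○○○○○
○○○○○○
7) ○○○○○○
○○○○○○
○○○○○○
○○○●●○
○○^○●○
○○●●○○
○○○○○○
○○○○○○
8) ○○○○○○
○○○○○○
○○○○○○
○○○●●○
○○●>●○
○○●●○○
○○○○○○
○○○○○○

1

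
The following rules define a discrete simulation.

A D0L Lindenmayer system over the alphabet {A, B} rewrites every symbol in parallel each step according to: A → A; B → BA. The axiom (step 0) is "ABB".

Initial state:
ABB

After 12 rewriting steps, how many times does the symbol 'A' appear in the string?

25

[0] ABB
[1] ABABA
[2] ABAABAA
[3] ABAAABAAA
[4] ABAAAABAAAA
[5] ABAAAAABAAAAA
[6] ABAAAAAABAAAAAA
[7] ABAAAAAAABAAAAAAA
[8] ABAAAAAAAABAAAAAAAA
[9] ABAAAAAAAAABAAAAAAAAA
[10] ABAAAAAAAAAABAAAAAAAAAA
[11] ABAAAAAAAAAAABAAAAAAAAAAA
[12] ABAAAAAAAAAAAABAAAAAAAAAAAA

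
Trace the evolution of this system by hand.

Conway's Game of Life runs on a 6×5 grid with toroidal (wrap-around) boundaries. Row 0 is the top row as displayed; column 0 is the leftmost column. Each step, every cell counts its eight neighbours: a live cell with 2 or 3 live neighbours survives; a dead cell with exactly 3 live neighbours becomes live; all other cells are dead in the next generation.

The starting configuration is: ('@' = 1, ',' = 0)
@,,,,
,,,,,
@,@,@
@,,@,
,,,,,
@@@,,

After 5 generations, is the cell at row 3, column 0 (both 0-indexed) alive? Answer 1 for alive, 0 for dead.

0

t=0: @,,,,
,,,,,
@,@,@
@,,@,
,,,,,
@@@,,
t=1: @,,,,
@@,,@
@@,@@
@@,@,
@,@,@
@@,,,
t=2: ,,,,,
,,@@,
,,,@,
,,,,,
,,@@,
,,,,,
t=3: ,,,,,
,,@@,
,,@@,
,,@@,
,,,,,
,,,,,
t=4: ,,,,,
,,@@,
,@,,@
,,@@,
,,,,,
,,,,,
t=5: ,,,,,
,,@@,
,@,,@
,,@@,
,,,,,
,,,,,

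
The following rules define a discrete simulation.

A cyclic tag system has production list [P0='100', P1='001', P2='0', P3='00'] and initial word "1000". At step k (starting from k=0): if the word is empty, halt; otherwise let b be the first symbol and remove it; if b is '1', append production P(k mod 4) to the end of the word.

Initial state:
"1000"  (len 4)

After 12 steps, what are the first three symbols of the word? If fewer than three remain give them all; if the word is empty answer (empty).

(empty)

t=0: "1000"  (len 4)
t=1: "000100"  (len 6)
t=2: "00100"  (len 5)
t=3: "0100"  (len 4)
t=4: "100"  (len 3)
t=5: "00100"  (len 5)
t=6: "0100"  (len 4)
t=7: "100"  (len 3)
t=8: "0000"  (len 4)
t=9: "000"  (len 3)
t=10: "00"  (len 2)
t=11: "0"  (len 1)
t=12: (halted — word empty)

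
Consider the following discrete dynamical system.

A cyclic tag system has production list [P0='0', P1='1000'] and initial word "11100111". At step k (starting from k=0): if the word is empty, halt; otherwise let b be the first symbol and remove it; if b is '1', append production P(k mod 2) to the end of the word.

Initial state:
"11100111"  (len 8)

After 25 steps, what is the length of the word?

k=0  "11100111"  (len 8)
k=1  "11001110"  (len 8)
k=2  "10011101000"  (len 11)
k=3  "00111010000"  (len 11)
k=4  "0111010000"  (len 10)
k=5  "111010000"  (len 9)
k=6  "110100001000"  (len 12)
k=7  "101000010000"  (len 12)
k=8  "010000100001000"  (len 15)
k=9  "10000100001000"  (len 14)
k=10  "00001000010001000"  (len 17)
k=11  "0001000010001000"  (len 16)
k=12  "001000010001000"  (len 15)
k=13  "01000010001000"  (len 14)
k=14  "1000010001000"  (len 13)
k=15  "0000100010000"  (len 13)
k=16  "000100010000"  (len 12)
k=17  "00100010000"  (len 11)
k=18  "0100010000"  (len 10)
k=19  "100010000"  (len 9)
k=20  "000100001000"  (len 12)
k=21  "00100001000"  (len 11)
k=22  "0100001000"  (len 10)
k=23  "100001000"  (len 9)
k=24  "000010001000"  (len 12)
k=25  "00010001000"  (len 11)

11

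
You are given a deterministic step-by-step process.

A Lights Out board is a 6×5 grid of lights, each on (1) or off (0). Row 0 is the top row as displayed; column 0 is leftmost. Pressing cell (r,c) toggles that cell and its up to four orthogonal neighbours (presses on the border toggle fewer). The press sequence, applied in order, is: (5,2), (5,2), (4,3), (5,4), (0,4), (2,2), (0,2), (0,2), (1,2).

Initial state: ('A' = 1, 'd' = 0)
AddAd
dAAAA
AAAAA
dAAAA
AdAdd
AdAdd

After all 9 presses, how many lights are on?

14

0) AddAd
dAAAA
AAAAA
dAAAA
AdAdd
AdAdd
1) AddAd
dAAAA
AAAAA
dAAAA
Adddd
AAdAd
2) AddAd
dAAAA
AAAAA
dAAAA
AdAdd
AdAdd
3) AddAd
dAAAA
AAAAA
dAAdA
AddAA
AdAAd
4) AddAd
dAAAA
AAAAA
dAAdA
AddAd
AdAdA
5) AdddA
dAAAd
AAAAA
dAAdA
AddAd
AdAdA
6) AdddA
dAdAd
AdddA
dAddA
AddAd
AdAdA
7) AAAAA
dAAAd
AdddA
dAddA
AddAd
AdAdA
8) AdddA
dAdAd
AdddA
dAddA
AddAd
AdAdA
9) AdAdA
ddAdd
AdAdA
dAddA
AddAd
AdAdA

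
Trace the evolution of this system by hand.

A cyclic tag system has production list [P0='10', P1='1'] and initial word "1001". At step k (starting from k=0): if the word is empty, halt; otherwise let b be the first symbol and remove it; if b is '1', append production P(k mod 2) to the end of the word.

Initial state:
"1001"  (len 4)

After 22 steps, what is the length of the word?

gen 0: "1001"  (len 4)
gen 1: "00110"  (len 5)
gen 2: "0110"  (len 4)
gen 3: "110"  (len 3)
gen 4: "101"  (len 3)
gen 5: "0110"  (len 4)
gen 6: "110"  (len 3)
gen 7: "1010"  (len 4)
gen 8: "0101"  (len 4)
gen 9: "101"  (len 3)
gen 10: "011"  (len 3)
gen 11: "11"  (len 2)
gen 12: "11"  (len 2)
gen 13: "110"  (len 3)
gen 14: "101"  (len 3)
gen 15: "0110"  (len 4)
gen 16: "110"  (len 3)
gen 17: "1010"  (len 4)
gen 18: "0101"  (len 4)
gen 19: "101"  (len 3)
gen 20: "011"  (len 3)
gen 21: "11"  (len 2)
gen 22: "11"  (len 2)

2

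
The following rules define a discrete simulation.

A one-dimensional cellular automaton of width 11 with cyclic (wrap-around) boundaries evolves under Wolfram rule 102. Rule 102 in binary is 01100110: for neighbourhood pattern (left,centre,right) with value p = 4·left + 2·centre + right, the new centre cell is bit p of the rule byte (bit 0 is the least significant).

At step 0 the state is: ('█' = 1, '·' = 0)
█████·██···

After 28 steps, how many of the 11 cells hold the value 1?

step 0: █████·██···
step 1: ····██·█··█
step 2: ···█·███·██
step 3: ··███··██·█
step 4: ·█··█·█·███
step 5: ██·█████··█
step 6: ·██····█·█·
step 7: █·█···████·
step 8: ███··█···██
step 9: ··█·██··█··
step 10: ·███·█·██··
step 11: █··████·█··
step 12: █·█···███·█
step 13: ███··█··██·
step 14: ··█·██·█·██
step 15: ·███·████·█
step 16: █··██···███
step 17: █·█·█··█···
step 18: █████·██··█
step 19: ····██·█·█·
step 20: ···█·█████·
step 21: ··███····█·
step 22: ·█··█···██·
step 23: ██·██··█·█·
step 24: ·██·█·█████
step 25: █·████····█
step 26: ██···█···█·
step 27: ·█··██··███
step 28: ██·█·█·█··█

6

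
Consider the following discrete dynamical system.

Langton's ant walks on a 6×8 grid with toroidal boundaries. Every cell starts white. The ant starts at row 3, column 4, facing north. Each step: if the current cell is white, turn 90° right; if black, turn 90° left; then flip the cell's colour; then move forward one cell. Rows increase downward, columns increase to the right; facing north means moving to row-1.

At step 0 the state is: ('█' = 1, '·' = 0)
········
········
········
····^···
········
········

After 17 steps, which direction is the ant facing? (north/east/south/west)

west

0) ········
········
········
····^···
········
········
1) ········
········
········
····█>··
········
········
2) ········
········
········
····██··
·····v··
········
3) ········
········
········
····██··
····<█··
········
4) ········
········
········
····^█··
····██··
········
5) ········
········
········
···<·█··
····██··
········
6) ········
········
···^····
···█·█··
····██··
········
7) ········
········
···█>···
···█·█··
····██··
········
8) ········
········
···██···
···█v█··
····██··
········
9) ········
········
···██···
···<██··
····██··
········
10) ········
········
···██···
····██··
···v██··
········
11) ········
········
···██···
····██··
··<███··
········
12) ········
········
···██···
··^·██··
··████··
········
13) ········
········
···██···
··█>██··
··████··
········
14) ········
········
···██···
··████··
··█v██··
········
15) ········
········
···██···
··████··
··█·>█··
········
16) ········
········
···██···
··██^█··
··█··█··
········
17) ········
········
···██···
··█<·█··
··█··█··
········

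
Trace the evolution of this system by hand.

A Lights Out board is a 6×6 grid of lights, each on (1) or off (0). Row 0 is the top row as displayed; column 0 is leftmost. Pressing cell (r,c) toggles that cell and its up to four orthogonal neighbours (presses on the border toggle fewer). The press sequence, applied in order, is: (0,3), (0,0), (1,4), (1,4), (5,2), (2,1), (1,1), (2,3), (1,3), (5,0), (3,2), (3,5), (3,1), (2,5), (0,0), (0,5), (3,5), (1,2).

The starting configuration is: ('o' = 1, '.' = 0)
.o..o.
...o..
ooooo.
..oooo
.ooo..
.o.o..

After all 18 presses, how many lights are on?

k=0  .o..o.
...o..
ooooo.
..oooo
.ooo..
.o.o..
k=1  .ooo..
......
ooooo.
..oooo
.ooo..
.o.o..
k=2  o.oo..
o.....
ooooo.
..oooo
.ooo..
.o.o..
k=3  o.ooo.
o..ooo
oooo..
..oooo
.ooo..
.o.o..
k=4  o.oo..
o.....
ooooo.
..oooo
.ooo..
.o.o..
k=5  o.oo..
o.....
ooooo.
..oooo
.o.o..
..o...
k=6  o.oo..
oo....
...oo.
.ooooo
.o.o..
..o...
k=7  oooo..
..o...
.o.oo.
.ooooo
.o.o..
..o...
k=8  oooo..
..oo..
.oo...
.oo.oo
.o.o..
..o...
k=9  ooo...
....o.
.ooo..
.oo.oo
.o.o..
..o...
k=10  ooo...
....o.
.ooo..
.oo.oo
oo.o..
ooo...
k=11  ooo...
....o.
.o.o..
...ooo
oooo..
ooo...
k=12  ooo...
....o.
.o.o.o
...o..
oooo.o
ooo...
k=13  ooo...
....o.
...o.o
oooo..
o.oo.o
ooo...
k=14  ooo...
....oo
...oo.
oooo.o
o.oo.o
ooo...
k=15  ..o...
o...oo
...oo.
oooo.o
o.oo.o
ooo...
k=16  ..o.oo
o...o.
...oo.
oooo.o
o.oo.o
ooo...
k=17  ..o.oo
o...o.
...ooo
ooooo.
o.oo..
ooo...
k=18  ....oo
ooooo.
..oooo
ooooo.
o.oo..
ooo...

22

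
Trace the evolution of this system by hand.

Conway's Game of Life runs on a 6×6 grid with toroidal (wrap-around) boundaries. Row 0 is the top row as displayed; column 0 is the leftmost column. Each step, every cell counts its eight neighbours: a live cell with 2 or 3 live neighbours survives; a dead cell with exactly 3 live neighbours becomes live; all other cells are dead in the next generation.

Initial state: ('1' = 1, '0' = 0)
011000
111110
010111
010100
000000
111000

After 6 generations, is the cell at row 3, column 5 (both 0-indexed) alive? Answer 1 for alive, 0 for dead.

step 0: 011000
111110
010111
010100
000000
111000
step 1: 000001
000000
000001
100100
100000
101000
step 2: 000000
000000
000000
100001
100001
110001
step 3: 100000
000000
000000
100001
000010
010001
step 4: 100000
000000
000000
000001
000010
100001
step 5: 100001
000000
000000
000000
100010
100001
step 6: 100001
000000
000000
000000
100000
010010

0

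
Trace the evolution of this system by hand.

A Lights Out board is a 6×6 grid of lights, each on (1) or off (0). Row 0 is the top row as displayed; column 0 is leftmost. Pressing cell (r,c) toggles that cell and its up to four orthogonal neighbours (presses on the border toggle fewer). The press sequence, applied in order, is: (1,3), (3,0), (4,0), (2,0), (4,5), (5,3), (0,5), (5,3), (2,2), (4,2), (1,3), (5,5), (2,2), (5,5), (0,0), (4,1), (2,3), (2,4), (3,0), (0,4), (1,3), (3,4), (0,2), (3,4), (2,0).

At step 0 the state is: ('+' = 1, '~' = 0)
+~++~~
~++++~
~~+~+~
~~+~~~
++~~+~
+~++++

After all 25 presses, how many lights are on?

t=0: +~++~~
~++++~
~~+~+~
~~+~~~
++~~+~
+~++++
t=1: +~+~~~
~+~~~~
~~+++~
~~+~~~
++~~+~
+~++++
t=2: +~+~~~
~+~~~~
+~+++~
+++~~~
~+~~+~
+~++++
t=3: +~+~~~
~+~~~~
+~+++~
~++~~~
+~~~+~
~~++++
t=4: +~+~~~
++~~~~
~++++~
+++~~~
+~~~+~
~~++++
t=5: +~+~~~
++~~~~
~++++~
+++~~+
+~~~~+
~~+++~
t=6: +~+~~~
++~~~~
~++++~
+++~~+
+~~+~+
~~~~~~
t=7: +~+~++
++~~~+
~++++~
+++~~+
+~~+~+
~~~~~~
t=8: +~+~++
++~~~+
~++++~
+++~~+
+~~~~+
~~+++~
t=9: +~+~++
+++~~+
~~~~+~
++~~~+
+~~~~+
~~+++~
t=10: +~+~++
+++~~+
~~~~+~
+++~~+
++++~+
~~~++~
t=11: +~++++
++~+++
~~~++~
+++~~+
++++~+
~~~++~
t=12: +~++++
++~+++
~~~++~
+++~~+
++++~~
~~~+~+
t=13: +~++++
++++++
~++~+~
++~~~+
++++~~
~~~+~+
t=14: +~++++
++++++
~++~+~
++~~~+
++++~+
~~~++~
t=15: ~+++++
~+++++
~++~+~
++~~~+
++++~+
~~~++~
t=16: ~+++++
~+++++
~++~+~
+~~~~+
~~~+~+
~+~++~
t=17: ~+++++
~++~++
~+~+~~
+~~+~+
~~~+~+
~+~++~
t=18: ~+++++
~++~~+
~+~~++
+~~+++
~~~+~+
~+~++~
t=19: ~+++++
~++~~+
++~~++
~+~+++
+~~+~+
~+~++~
t=20: ~++~~~
~++~++
++~~++
~+~+++
+~~+~+
~+~++~
t=21: ~+++~~
~+~+~+
++~+++
~+~+++
+~~+~+
~+~++~
t=22: ~+++~~
~+~+~+
++~+~+
~+~~~~
+~~+++
~+~++~
t=23: ~~~~~~
~+++~+
++~+~+
~+~~~~
+~~+++
~+~++~
t=24: ~~~~~~
~+++~+
++~+++
~+~+++
+~~+~+
~+~++~
t=25: ~~~~~~
++++~+
~~~+++
++~+++
+~~+~+
~+~++~

19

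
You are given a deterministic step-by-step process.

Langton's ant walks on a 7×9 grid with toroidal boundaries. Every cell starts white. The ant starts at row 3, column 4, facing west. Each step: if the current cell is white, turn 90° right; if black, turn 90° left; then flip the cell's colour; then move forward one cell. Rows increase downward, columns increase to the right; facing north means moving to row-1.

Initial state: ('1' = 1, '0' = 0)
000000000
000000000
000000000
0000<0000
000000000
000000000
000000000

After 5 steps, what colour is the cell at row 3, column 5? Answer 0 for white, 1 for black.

t=0: 000000000
000000000
000000000
0000<0000
000000000
000000000
000000000
t=1: 000000000
000000000
0000^0000
000010000
000000000
000000000
000000000
t=2: 000000000
000000000
00001>000
000010000
000000000
000000000
000000000
t=3: 000000000
000000000
000011000
00001v000
000000000
000000000
000000000
t=4: 000000000
000000000
000011000
0000<1000
000000000
000000000
000000000
t=5: 000000000
000000000
000011000
000001000
0000v0000
000000000
000000000

1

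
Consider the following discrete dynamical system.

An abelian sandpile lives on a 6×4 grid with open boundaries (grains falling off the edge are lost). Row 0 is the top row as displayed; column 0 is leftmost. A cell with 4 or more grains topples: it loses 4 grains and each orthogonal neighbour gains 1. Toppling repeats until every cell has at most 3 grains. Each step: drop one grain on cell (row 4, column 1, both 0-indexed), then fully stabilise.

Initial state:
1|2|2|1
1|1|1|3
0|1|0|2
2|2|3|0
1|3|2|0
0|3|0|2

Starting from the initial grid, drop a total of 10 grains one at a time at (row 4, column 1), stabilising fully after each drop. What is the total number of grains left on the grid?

40

step 0: 1|2|2|1
1|1|1|3
0|1|0|2
2|2|3|0
1|3|2|0
0|3|0|2
step 1: 1|2|2|1
1|1|1|3
0|1|0|2
2|3|3|0
2|1|3|0
1|0|1|2
step 2: 1|2|2|1
1|1|1|3
0|1|0|2
2|3|3|0
2|2|3|0
1|0|1|2
step 3: 1|2|2|1
1|1|1|3
0|1|0|2
2|3|3|0
2|3|3|0
1|0|1|2
step 4: 1|2|2|1
1|1|1|3
0|2|1|2
3|1|1|1
3|2|1|1
1|1|2|2
step 5: 1|2|2|1
1|1|1|3
0|2|1|2
3|1|1|1
3|3|1|1
1|1|2|2
step 6: 1|2|2|1
1|1|1|3
1|2|1|2
0|3|1|1
1|1|2|1
2|2|2|2
step 7: 1|2|2|1
1|1|1|3
1|2|1|2
0|3|1|1
1|2|2|1
2|2|2|2
step 8: 1|2|2|1
1|1|1|3
1|2|1|2
0|3|1|1
1|3|2|1
2|2|2|2
step 9: 1|2|2|1
1|1|1|3
1|3|1|2
1|0|2|1
2|1|3|1
2|3|2|2
step 10: 1|2|2|1
1|1|1|3
1|3|1|2
1|0|2|1
2|2|3|1
2|3|2|2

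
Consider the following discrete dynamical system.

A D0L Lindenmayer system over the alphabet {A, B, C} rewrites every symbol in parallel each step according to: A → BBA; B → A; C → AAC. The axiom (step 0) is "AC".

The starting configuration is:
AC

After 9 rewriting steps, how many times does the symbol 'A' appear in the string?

k=0  AC
k=1  BBAAAC
k=2  AABBABBABBAAAC
k=3  BBABBAAABBAAABBAAABBABBABBAAAC
k=4  AABBAAABBABBABBAAABBABBABBAAABBABBABBAAABBAAABBAAABBABBABBAAAC
k=5  BBABBAAABBABBABBAAABBAAABBAAABBABBABBAAABBAAABBAAABBABBABB…AAABBABBABBAAABBABBABBAAABBABBABBAAABBAAABBAAABBABBABBAAAC  (len 126)
k=6  AABBAAABBABBABBAAABBAAABBAAABBABBABBAAABBABBABBAAABBABBABB…AAABBABBABBAAABBABBABBAAABBABBABBAAABBAAABBAAABBABBABBAAAC  (len 254)
k=7  BBABBAAABBABBABBAAABBAAABBAAABBABBABBAAABBABBABBAAABBABBAB…AAABBABBABBAAABBABBABBAAABBABBABBAAABBAAABBAAABBABBABBAAAC  (len 510)
k=8  AABBAAABBABBABBAAABBAAABBAAABBABBABBAAABBABBABBAAABBABBABB…AAABBABBABBAAABBABBABBAAABBABBABBAAABBAAABBAAABBABBABBAAAC  (len 1022)
k=9  BBABBAAABBABBABBAAABBAAABBAAABBABBABBAAABBABBABBAAABBABBAB…AAABBABBABBAAABBABBABBAAABBABBABBAAABBAAABBAAABBABBABBAAAC  (len 2046)

1023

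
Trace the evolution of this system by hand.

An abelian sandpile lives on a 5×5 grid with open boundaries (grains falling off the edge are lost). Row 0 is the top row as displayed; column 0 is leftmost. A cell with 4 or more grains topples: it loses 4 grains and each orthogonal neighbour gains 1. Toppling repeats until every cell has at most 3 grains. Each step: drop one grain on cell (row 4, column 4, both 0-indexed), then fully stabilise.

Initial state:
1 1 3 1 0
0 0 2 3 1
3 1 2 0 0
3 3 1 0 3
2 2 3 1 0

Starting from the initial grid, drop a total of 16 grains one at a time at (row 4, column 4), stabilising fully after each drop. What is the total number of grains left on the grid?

t=0: 1 1 3 1 0
0 0 2 3 1
3 1 2 0 0
3 3 1 0 3
2 2 3 1 0
t=1: 1 1 3 1 0
0 0 2 3 1
3 1 2 0 0
3 3 1 0 3
2 2 3 1 1
t=2: 1 1 3 1 0
0 0 2 3 1
3 1 2 0 0
3 3 1 0 3
2 2 3 1 2
t=3: 1 1 3 1 0
0 0 2 3 1
3 1 2 0 0
3 3 1 0 3
2 2 3 1 3
t=4: 1 1 3 1 0
0 0 2 3 1
3 1 2 0 1
3 3 1 1 0
2 2 3 2 1
t=5: 1 1 3 1 0
0 0 2 3 1
3 1 2 0 1
3 3 1 1 0
2 2 3 2 2
t=6: 1 1 3 1 0
0 0 2 3 1
3 1 2 0 1
3 3 1 1 0
2 2 3 2 3
t=7: 1 1 3 1 0
0 0 2 3 1
3 1 2 0 1
3 3 1 1 1
2 2 3 3 0
t=8: 1 1 3 1 0
0 0 2 3 1
3 1 2 0 1
3 3 1 1 1
2 2 3 3 1
t=9: 1 1 3 1 0
0 0 2 3 1
3 1 2 0 1
3 3 1 1 1
2 2 3 3 2
t=10: 1 1 3 1 0
0 0 2 3 1
3 1 2 0 1
3 3 1 1 1
2 2 3 3 3
t=11: 1 1 3 1 0
0 0 2 3 1
3 1 2 0 1
3 3 2 2 2
2 3 0 1 1
t=12: 1 1 3 1 0
0 0 2 3 1
3 1 2 0 1
3 3 2 2 2
2 3 0 1 2
t=13: 1 1 3 1 0
0 0 2 3 1
3 1 2 0 1
3 3 2 2 2
2 3 0 1 3
t=14: 1 1 3 1 0
0 0 2 3 1
3 1 2 0 1
3 3 2 2 3
2 3 0 2 0
t=15: 1 1 3 1 0
0 0 2 3 1
3 1 2 0 1
3 3 2 2 3
2 3 0 2 1
t=16: 1 1 3 1 0
0 0 2 3 1
3 1 2 0 1
3 3 2 2 3
2 3 0 2 2

41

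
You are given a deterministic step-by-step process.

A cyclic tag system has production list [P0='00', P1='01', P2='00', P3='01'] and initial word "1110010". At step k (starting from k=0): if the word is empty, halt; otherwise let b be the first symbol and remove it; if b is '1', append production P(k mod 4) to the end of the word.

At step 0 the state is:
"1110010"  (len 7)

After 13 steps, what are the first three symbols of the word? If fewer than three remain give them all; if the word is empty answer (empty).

0) "1110010"  (len 7)
1) "11001000"  (len 8)
2) "100100001"  (len 9)
3) "0010000100"  (len 10)
4) "010000100"  (len 9)
5) "10000100"  (len 8)
6) "000010001"  (len 9)
7) "00010001"  (len 8)
8) "0010001"  (len 7)
9) "010001"  (len 6)
10) "10001"  (len 5)
11) "000100"  (len 6)
12) "00100"  (len 5)
13) "0100"  (len 4)

010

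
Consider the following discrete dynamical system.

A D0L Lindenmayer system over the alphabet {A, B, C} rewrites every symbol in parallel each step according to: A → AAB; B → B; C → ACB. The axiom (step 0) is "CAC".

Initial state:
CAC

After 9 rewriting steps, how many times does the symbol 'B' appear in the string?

1533

t=0: CAC
t=1: ACBAABACB
t=2: AABACBBAABAABBAABACBB
t=3: AABAABBAABACBBBAABAABBAABAABBBAABAABBAABACBBB
t=4: AABAABBAABAABBBAABAABBAABACBBBBAABAABBAABAABBBAABAABBAABAABBBBAABAABBAABAABBBAABAABBAABACBBBB
t=5: AABAABBAABAABBBAABAABBAABAABBBBAABAABBAABAABBBAABAABBAABAC…BBAABAABBBAABAABBAABAABBBBAABAABBAABAABBBAABAABBAABACBBBBB  (len 189)
t=6: AABAABBAABAABBBAABAABBAABAABBBBAABAABBAABAABBBAABAABBAABAA…BAABAABBBAABAABBAABAABBBBAABAABBAABAABBBAABAABBAABACBBBBBB  (len 381)
t=7: AABAABBAABAABBBAABAABBAABAABBBBAABAABBAABAABBBAABAABBAABAA…AABAABBBAABAABBAABAABBBBAABAABBAABAABBBAABAABBAABACBBBBBBB  (len 765)
t=8: AABAABBAABAABBBAABAABBAABAABBBBAABAABBAABAABBBAABAABBAABAA…ABAABBBAABAABBAABAABBBBAABAABBAABAABBBAABAABBAABACBBBBBBBB  (len 1533)
t=9: AABAABBAABAABBBAABAABBAABAABBBBAABAABBAABAABBBAABAABBAABAA…BAABBBAABAABBAABAABBBBAABAABBAABAABBBAABAABBAABACBBBBBBBBB  (len 3069)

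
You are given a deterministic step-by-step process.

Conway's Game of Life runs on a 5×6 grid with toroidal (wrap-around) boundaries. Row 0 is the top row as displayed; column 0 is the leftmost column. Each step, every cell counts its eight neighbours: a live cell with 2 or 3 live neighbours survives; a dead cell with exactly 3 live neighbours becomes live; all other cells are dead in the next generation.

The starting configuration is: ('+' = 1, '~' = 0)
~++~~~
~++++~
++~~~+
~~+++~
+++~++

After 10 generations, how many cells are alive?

k=0  ~++~~~
~++++~
++~~~+
~~+++~
+++~++
k=1  ~~~~~~
~~~+++
+~~~~+
~~~~~~
+~~~++
k=2  +~~+~~
+~~~++
+~~~~+
~~~~+~
~~~~~+
k=3  +~~~~~
~+~~+~
+~~~~~
+~~~+~
~~~~++
k=4  +~~~+~
++~~~+
++~~~~
+~~~+~
+~~~+~
k=5  ~~~~+~
~~~~~~
~~~~~~
+~~~~~
++~++~
k=6  ~~~+++
~~~~~~
~~~~~~
++~~~+
++~++~
k=7  +~++~+
~~~~+~
+~~~~~
~++~++
~+~+~~
k=8  ++++~+
++~++~
++~++~
~+++++
~~~~~~
k=9  ~~~+~+
~~~~~~
~~~~~~
~+~~~+
~~~~~~
k=10  ~~~~~~
~~~~~~
~~~~~~
~~~~~~
+~~~+~

2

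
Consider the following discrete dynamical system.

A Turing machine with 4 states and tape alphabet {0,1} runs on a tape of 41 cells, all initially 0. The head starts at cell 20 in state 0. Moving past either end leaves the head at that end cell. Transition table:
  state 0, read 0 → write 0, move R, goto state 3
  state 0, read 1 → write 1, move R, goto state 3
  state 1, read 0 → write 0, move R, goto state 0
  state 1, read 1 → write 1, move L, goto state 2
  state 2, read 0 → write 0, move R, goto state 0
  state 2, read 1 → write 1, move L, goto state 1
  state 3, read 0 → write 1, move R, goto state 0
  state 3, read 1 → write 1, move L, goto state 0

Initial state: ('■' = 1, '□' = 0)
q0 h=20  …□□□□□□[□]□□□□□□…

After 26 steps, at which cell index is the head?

39

[0] q0 h=20  …□□□□□□[□]□□□□□□…
[1] q3 h=21  …□□□□□□[□]□□□□□□…
[2] q0 h=22  …□□□□□■[□]□□□□□□…
[3] q3 h=23  …□□□□■□[□]□□□□□□…
[4] q0 h=24  …□□□■□■[□]□□□□□□…
[5] q3 h=25  …□□■□■□[□]□□□□□□…
[6] q0 h=26  …□■□■□■[□]□□□□□□…
[7] q3 h=27  …■□■□■□[□]□□□□□□…
[8] q0 h=28  …□■□■□■[□]□□□□□□…
[9] q3 h=29  …■□■□■□[□]□□□□□□…
[10] q0 h=30  …□■□■□■[□]□□□□□□…
[11] q3 h=31  …■□■□■□[□]□□□□□□…
[12] q0 h=32  …□■□■□■[□]□□□□□□…
[13] q3 h=33  …■□■□■□[□]□□□□□□…
[14] q0 h=34  …□■□■□■[□]□□□□□□|
[15] q3 h=35  …■□■□■□[□]□□□□□|
[16] q0 h=36  …□■□■□■[□]□□□□|
[17] q3 h=37  …■□■□■□[□]□□□|
[18] q0 h=38  …□■□■□■[□]□□|
[19] q3 h=39  …■□■□■□[□]□|
[20] q0 h=40  …□■□■□■[□]|
[21] q3 h=40  …□■□■□■[□]|
[22] q0 h=40  …□■□■□■[■]|
[23] q3 h=40  …□■□■□■[■]|
[24] q0 h=39  …■□■□■□[■]■|
[25] q3 h=40  …□■□■□■[■]|
[26] q0 h=39  …■□■□■□[■]■|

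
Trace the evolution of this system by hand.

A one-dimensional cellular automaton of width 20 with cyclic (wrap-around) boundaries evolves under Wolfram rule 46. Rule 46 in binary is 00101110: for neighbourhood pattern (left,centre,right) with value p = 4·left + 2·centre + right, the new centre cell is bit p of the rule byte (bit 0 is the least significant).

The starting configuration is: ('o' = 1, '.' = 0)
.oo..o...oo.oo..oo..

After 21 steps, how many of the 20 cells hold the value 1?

10

0) .oo..o...oo.oo..oo..
1) oo..oo..oo.oo..oo...
2) o..oo..oo.oo..oo...o
3) ..oo..oo.oo..oo...oo
4) .oo..oo.oo..oo...oo.
5) oo..oo.oo..oo...oo..
6) o..oo.oo..oo...oo..o
7) ..oo.oo..oo...oo..oo
8) .oo.oo..oo...oo..oo.
9) oo.oo..oo...oo..oo..
10) o.oo..oo...oo..oo..o
11) .oo..oo...oo..oo..oo
12) oo..oo...oo..oo..oo.
13) o..oo...oo..oo..oo.o
14) ..oo...oo..oo..oo.oo
15) .oo...oo..oo..oo.oo.
16) oo...oo..oo..oo.oo..
17) o...oo..oo..oo.oo..o
18) ...oo..oo..oo.oo..oo
19) ..oo..oo..oo.oo..oo.
20) .oo..oo..oo.oo..oo..
21) oo..oo..oo.oo..oo...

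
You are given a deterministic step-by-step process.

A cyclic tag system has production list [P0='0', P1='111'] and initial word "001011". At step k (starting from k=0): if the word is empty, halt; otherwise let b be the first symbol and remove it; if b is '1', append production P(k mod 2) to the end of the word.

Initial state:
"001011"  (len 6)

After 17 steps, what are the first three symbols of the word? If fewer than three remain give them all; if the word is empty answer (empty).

gen 0: "001011"  (len 6)
gen 1: "01011"  (len 5)
gen 2: "1011"  (len 4)
gen 3: "0110"  (len 4)
gen 4: "110"  (len 3)
gen 5: "100"  (len 3)
gen 6: "00111"  (len 5)
gen 7: "0111"  (len 4)
gen 8: "111"  (len 3)
gen 9: "110"  (len 3)
gen 10: "10111"  (len 5)
gen 11: "01110"  (len 5)
gen 12: "1110"  (len 4)
gen 13: "1100"  (len 4)
gen 14: "100111"  (len 6)
gen 15: "001110"  (len 6)
gen 16: "01110"  (len 5)
gen 17: "1110"  (len 4)

111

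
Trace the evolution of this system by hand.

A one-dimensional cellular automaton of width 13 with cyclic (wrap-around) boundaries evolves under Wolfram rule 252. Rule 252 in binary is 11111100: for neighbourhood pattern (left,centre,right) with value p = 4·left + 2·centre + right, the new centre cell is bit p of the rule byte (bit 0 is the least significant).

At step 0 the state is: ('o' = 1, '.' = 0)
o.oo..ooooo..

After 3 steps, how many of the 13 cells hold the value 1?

13

0) o.oo..ooooo..
1) ooooo.oooooo.
2) ooooooooooooo
3) ooooooooooooo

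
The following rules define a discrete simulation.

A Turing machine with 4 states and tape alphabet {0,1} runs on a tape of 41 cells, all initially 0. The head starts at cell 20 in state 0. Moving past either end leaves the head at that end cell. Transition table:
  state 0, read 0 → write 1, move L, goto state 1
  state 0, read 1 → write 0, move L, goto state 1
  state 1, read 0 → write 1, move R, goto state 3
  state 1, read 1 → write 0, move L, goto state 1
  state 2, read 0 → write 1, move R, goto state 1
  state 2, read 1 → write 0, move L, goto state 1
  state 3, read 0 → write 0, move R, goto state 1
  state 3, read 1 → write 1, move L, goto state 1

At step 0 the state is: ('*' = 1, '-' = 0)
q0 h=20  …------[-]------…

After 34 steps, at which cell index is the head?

t=0: q0 h=20  …------[-]------…
t=1: q1 h=19  …------[-]*-----…
t=2: q3 h=20  …-----*[*]------…
t=3: q1 h=19  …------[*]*-----…
t=4: q1 h=18  …------[-]-*----…
t=5: q3 h=19  …-----*[-]*-----…
t=6: q1 h=20  …----*-[*]------…
t=7: q1 h=19  …-----*[-]------…
t=8: q3 h=20  …----**[-]------…
t=9: q1 h=21  …---**-[-]------…
t=10: q3 h=22  …--**-*[-]------…
t=11: q1 h=23  …-**-*-[-]------…
t=12: q3 h=24  …**-*-*[-]------…
t=13: q1 h=25  …*-*-*-[-]------…
t=14: q3 h=26  …-*-*-*[-]------…
t=15: q1 h=27  …*-*-*-[-]------…
t=16: q3 h=28  …-*-*-*[-]------…
t=17: q1 h=29  …*-*-*-[-]------…
t=18: q3 h=30  …-*-*-*[-]------…
t=19: q1 h=31  …*-*-*-[-]------…
t=20: q3 h=32  …-*-*-*[-]------…
t=21: q1 h=33  …*-*-*-[-]------…
t=22: q3 h=34  …-*-*-*[-]------|
t=23: q1 h=35  …*-*-*-[-]-----|
t=24: q3 h=36  …-*-*-*[-]----|
t=25: q1 h=37  …*-*-*-[-]---|
t=26: q3 h=38  …-*-*-*[-]--|
t=27: q1 h=39  …*-*-*-[-]-|
t=28: q3 h=40  …-*-*-*[-]|
t=29: q1 h=40  …-*-*-*[-]|
t=30: q3 h=40  …-*-*-*[*]|
t=31: q1 h=39  …*-*-*-[*]*|
t=32: q1 h=38  …-*-*-*[-]-*|
t=33: q3 h=39  …*-*-**[-]*|
t=34: q1 h=40  …-*-**-[*]|

40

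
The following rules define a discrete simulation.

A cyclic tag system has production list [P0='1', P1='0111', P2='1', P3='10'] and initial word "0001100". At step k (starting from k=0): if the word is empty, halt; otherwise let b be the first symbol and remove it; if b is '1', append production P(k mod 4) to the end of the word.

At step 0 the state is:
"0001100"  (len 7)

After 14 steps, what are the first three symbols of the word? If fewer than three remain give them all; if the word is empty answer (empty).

111

step 0: "0001100"  (len 7)
step 1: "001100"  (len 6)
step 2: "01100"  (len 5)
step 3: "1100"  (len 4)
step 4: "10010"  (len 5)
step 5: "00101"  (len 5)
step 6: "0101"  (len 4)
step 7: "101"  (len 3)
step 8: "0110"  (len 4)
step 9: "110"  (len 3)
step 10: "100111"  (len 6)
step 11: "001111"  (len 6)
step 12: "01111"  (len 5)
step 13: "1111"  (len 4)
step 14: "1110111"  (len 7)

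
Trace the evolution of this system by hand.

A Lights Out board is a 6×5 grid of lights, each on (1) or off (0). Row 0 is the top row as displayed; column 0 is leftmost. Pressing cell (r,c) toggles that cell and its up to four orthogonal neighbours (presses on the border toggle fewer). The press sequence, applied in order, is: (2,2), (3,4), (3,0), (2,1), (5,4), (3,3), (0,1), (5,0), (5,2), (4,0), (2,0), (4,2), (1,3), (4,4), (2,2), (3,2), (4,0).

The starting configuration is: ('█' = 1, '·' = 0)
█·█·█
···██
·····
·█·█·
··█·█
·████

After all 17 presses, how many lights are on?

t=0: █·█·█
···██
·····
·█·█·
··█·█
·████
t=1: █·█·█
··███
·███·
·███·
··█·█
·████
t=2: █·█·█
··███
·████
·██·█
··█··
·████
t=3: █·█·█
··███
█████
█·█·█
█·█··
·████
t=4: █·█·█
·████
···██
███·█
█·█··
·████
t=5: █·█·█
·████
···██
███·█
█·█·█
·██··
t=6: █·█·█
·████
····█
██·█·
█·███
·██··
t=7: ·█··█
··███
····█
██·█·
█·███
·██··
t=8: ·█··█
··███
····█
██·█·
··███
█·█··
t=9: ·█··█
··███
····█
██·█·
···██
██·█·
t=10: ·█··█
··███
····█
·█·█·
██·██
·█·█·
t=11: ·█··█
█·███
██··█
██·█·
██·██
·█·█·
t=12: ·█··█
█·███
██··█
████·
█·█·█
·███·
t=13: ·█·██
█····
██·██
████·
█·█·█
·███·
t=14: ·█·██
█····
██·██
█████
█·██·
·████
t=15: ·█·██
█·█··
█·█·█
██·██
█·██·
·████
t=16: ·█·██
█·█··
█···█
█·█·█
█··█·
·████
t=17: ·█·██
█·█··
█···█
··█·█
·█·█·
█████

16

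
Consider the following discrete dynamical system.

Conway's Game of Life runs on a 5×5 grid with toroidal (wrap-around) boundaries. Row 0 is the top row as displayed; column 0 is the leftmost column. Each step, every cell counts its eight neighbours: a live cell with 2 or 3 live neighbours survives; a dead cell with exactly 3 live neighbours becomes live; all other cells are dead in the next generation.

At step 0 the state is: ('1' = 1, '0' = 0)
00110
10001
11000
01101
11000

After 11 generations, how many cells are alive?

4

[0] 00110
10001
11000
01101
11000
[1] 00110
10111
00110
00101
10001
[2] 00100
00000
10000
11101
11101
[3] 10110
00000
10001
00100
00001
[4] 00011
11010
00000
10011
01101
[5] 00000
10110
01110
11111
01100
[6] 00010
00011
00000
00001
00001
[7] 00010
00011
00011
00000
00011
[8] 00100
00100
00011
00000
00011
[9] 00100
00100
00010
00000
00010
[10] 00110
00110
00000
00000
00000
[11] 00110
00110
00000
00000
00000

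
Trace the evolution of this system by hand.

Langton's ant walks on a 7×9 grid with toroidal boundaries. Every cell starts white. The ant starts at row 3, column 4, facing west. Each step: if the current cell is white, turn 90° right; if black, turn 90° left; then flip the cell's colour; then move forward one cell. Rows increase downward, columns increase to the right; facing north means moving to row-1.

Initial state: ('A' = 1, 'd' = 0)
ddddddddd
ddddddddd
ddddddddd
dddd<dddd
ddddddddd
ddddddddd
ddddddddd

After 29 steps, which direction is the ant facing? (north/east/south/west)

north

gen 0: ddddddddd
ddddddddd
ddddddddd
dddd<dddd
ddddddddd
ddddddddd
ddddddddd
gen 1: ddddddddd
ddddddddd
dddd^dddd
ddddAdddd
ddddddddd
ddddddddd
ddddddddd
gen 2: ddddddddd
ddddddddd
ddddA>ddd
ddddAdddd
ddddddddd
ddddddddd
ddddddddd
gen 3: ddddddddd
ddddddddd
ddddAAddd
ddddAvddd
ddddddddd
ddddddddd
ddddddddd
gen 4: ddddddddd
ddddddddd
ddddAAddd
dddd<Addd
ddddddddd
ddddddddd
ddddddddd
gen 5: ddddddddd
ddddddddd
ddddAAddd
dddddAddd
ddddvdddd
ddddddddd
ddddddddd
gen 6: ddddddddd
ddddddddd
ddddAAddd
dddddAddd
ddd<Adddd
ddddddddd
ddddddddd
gen 7: ddddddddd
ddddddddd
ddddAAddd
ddd^dAddd
dddAAdddd
ddddddddd
ddddddddd
gen 8: ddddddddd
ddddddddd
ddddAAddd
dddA>Addd
dddAAdddd
ddddddddd
ddddddddd
gen 9: ddddddddd
ddddddddd
ddddAAddd
dddAAAddd
dddAvdddd
ddddddddd
ddddddddd
gen 10: ddddddddd
ddddddddd
ddddAAddd
dddAAAddd
dddAd>ddd
ddddddddd
ddddddddd
gen 11: ddddddddd
ddddddddd
ddddAAddd
dddAAAddd
dddAdAddd
dddddvddd
ddddddddd
gen 12: ddddddddd
ddddddddd
ddddAAddd
dddAAAddd
dddAdAddd
dddd<Addd
ddddddddd
gen 13: ddddddddd
ddddddddd
ddddAAddd
dddAAAddd
dddA^Addd
ddddAAddd
ddddddddd
gen 14: ddddddddd
ddddddddd
ddddAAddd
dddAAAddd
dddAA>ddd
ddddAAddd
ddddddddd
gen 15: ddddddddd
ddddddddd
ddddAAddd
dddAA^ddd
dddAAdddd
ddddAAddd
ddddddddd
gen 16: ddddddddd
ddddddddd
ddddAAddd
dddA<dddd
dddAAdddd
ddddAAddd
ddddddddd
gen 17: ddddddddd
ddddddddd
ddddAAddd
dddAddddd
dddAvdddd
ddddAAddd
ddddddddd
gen 18: ddddddddd
ddddddddd
ddddAAddd
dddAddddd
dddAd>ddd
ddddAAddd
ddddddddd
gen 19: ddddddddd
ddddddddd
ddddAAddd
dddAddddd
dddAdAddd
ddddAvddd
ddddddddd
gen 20: ddddddddd
ddddddddd
ddddAAddd
dddAddddd
dddAdAddd
ddddAd>dd
ddddddddd
gen 21: ddddddddd
ddddddddd
ddddAAddd
dddAddddd
dddAdAddd
ddddAdAdd
ddddddvdd
gen 22: ddddddddd
ddddddddd
ddddAAddd
dddAddddd
dddAdAddd
ddddAdAdd
ddddd<Add
gen 23: ddddddddd
ddddddddd
ddddAAddd
dddAddddd
dddAdAddd
ddddA^Add
dddddAAdd
gen 24: ddddddddd
ddddddddd
ddddAAddd
dddAddddd
dddAdAddd
ddddAA>dd
dddddAAdd
gen 25: ddddddddd
ddddddddd
ddddAAddd
dddAddddd
dddAdA^dd
ddddAAddd
dddddAAdd
gen 26: ddddddddd
ddddddddd
ddddAAddd
dddAddddd
dddAdAA>d
ddddAAddd
dddddAAdd
gen 27: ddddddddd
ddddddddd
ddddAAddd
dddAddddd
dddAdAAAd
ddddAAdvd
dddddAAdd
gen 28: ddddddddd
ddddddddd
ddddAAddd
dddAddddd
dddAdAAAd
ddddAA<Ad
dddddAAdd
gen 29: ddddddddd
ddddddddd
ddddAAddd
dddAddddd
dddAdA^Ad
ddddAAAAd
dddddAAdd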